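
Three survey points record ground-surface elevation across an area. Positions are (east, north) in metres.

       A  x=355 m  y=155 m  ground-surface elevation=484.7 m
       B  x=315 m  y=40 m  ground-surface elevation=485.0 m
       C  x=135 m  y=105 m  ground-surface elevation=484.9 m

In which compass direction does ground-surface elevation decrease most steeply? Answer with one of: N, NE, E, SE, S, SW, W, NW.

With z = a·x + b·y + c and A as origin, the differences give:
  (-40)·a + (-115)·b = +0.3
  (-220)·a + (-50)·b = +0.2
Eliminate b (×(-50) and ×(-115), subtract): -23300·a = 8.00 → a = ∂z/∂x = -0.0003433
Back-substitute: b = ∂z/∂y = -0.002489.
Steepest decrease is along −∇f = (+0.0003433 E, +0.002489 N) → north.

N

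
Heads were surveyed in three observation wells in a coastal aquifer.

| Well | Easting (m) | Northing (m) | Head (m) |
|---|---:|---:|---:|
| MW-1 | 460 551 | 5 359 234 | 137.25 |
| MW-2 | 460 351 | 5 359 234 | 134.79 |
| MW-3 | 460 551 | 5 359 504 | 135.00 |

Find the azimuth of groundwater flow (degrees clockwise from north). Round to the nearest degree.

∂h/∂x = (134.79 − 137.25) / (460351 − 460551) = +0.01230
∂h/∂y = (135.00 − 137.25) / (5359504 − 5359234) = -0.008333
Flow direction (−∇h) has components (-0.01230 E, +0.008333 N).
Azimuth = atan2(E, N) = atan2(-0.01230, +0.008333) = 304.1° ≈ 304°.

304°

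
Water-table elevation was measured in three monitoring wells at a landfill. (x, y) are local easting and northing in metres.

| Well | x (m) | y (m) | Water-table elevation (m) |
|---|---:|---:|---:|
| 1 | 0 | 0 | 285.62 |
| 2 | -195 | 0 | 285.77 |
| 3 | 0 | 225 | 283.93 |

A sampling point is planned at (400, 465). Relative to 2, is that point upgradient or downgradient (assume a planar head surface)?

downgradient

∂h/∂x = (285.77 − 285.62) / (-195 − 0) = -0.0007692
∂h/∂y = (283.93 − 285.62) / (225 − 0) = -0.007511
Head at (400, 465) = 285.62 + (-0.0007692)·(400) + (-0.007511)·(465) = 281.82 m.
That is lower than the 285.77 m at 2, so the point is downgradient.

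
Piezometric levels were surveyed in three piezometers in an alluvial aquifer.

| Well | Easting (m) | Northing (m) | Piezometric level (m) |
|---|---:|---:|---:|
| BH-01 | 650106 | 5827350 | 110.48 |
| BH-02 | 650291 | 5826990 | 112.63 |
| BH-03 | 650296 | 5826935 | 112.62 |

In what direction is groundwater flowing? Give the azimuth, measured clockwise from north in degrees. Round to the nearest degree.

264°

Differences from BH-01: to BH-02 (Δx, Δy, Δh) = (185, -360, +2.15); to BH-03 = (190, -415, +2.14).
Solve a·Δx + b·Δy = Δh: det = 185·(-415) − 190·(-360) = -8375.
∂h/∂x = [(+2.15)·(-415) − (+2.14)·(-360)] / -8375 = +0.01455
∂h/∂y = [185·(+2.14) − 190·(+2.15)] / -8375 = +0.001504
Flow direction (−∇h) has components (-0.01455 E, -0.001504 N).
Azimuth = atan2(E, N) = atan2(-0.01455, -0.001504) = 264.1° ≈ 264°.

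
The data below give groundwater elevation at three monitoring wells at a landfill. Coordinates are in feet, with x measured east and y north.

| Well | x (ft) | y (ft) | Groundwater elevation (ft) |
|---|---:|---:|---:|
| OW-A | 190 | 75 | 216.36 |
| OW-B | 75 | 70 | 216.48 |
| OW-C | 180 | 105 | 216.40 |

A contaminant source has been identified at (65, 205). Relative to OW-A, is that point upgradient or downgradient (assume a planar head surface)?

upgradient

With h = a·x + b·y + c and OW-A as origin, the differences give:
  (-115)·a + (-5)·b = +0.12
  (-10)·a + 30·b = +0.04
Eliminate b (×30 and ×(-5), subtract): -3500·a = 3.800 → a = ∂h/∂x = -0.001086
Back-substitute: b = ∂h/∂y = +0.0009714.
Head at (65, 205) = 216.36 + (-0.001086)·(-125) + (+0.0009714)·(130) = 216.62 ft.
That is higher than the 216.36 ft at OW-A, so the point is upgradient.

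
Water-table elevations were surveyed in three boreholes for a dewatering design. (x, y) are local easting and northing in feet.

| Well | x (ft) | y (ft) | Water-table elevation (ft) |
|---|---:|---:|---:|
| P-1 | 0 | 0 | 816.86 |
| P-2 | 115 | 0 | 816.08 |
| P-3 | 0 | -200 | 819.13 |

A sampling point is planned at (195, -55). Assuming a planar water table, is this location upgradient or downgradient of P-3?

∂h/∂x = (816.08 − 816.86) / (115 − 0) = -0.006783
∂h/∂y = (819.13 − 816.86) / (-200 − 0) = -0.01135
Head at (195, -55) = 816.86 + (-0.006783)·(195) + (-0.01135)·(-55) = 816.16 ft.
That is lower than the 819.13 ft at P-3, so the point is downgradient.

downgradient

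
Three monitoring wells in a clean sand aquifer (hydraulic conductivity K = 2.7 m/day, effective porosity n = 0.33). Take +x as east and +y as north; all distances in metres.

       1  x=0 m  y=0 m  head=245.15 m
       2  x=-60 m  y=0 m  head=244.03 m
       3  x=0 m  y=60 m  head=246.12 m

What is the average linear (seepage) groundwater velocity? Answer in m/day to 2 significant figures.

0.20 m/day

∂h/∂x = (244.03 − 245.15) / (-60 − 0) = +0.01867
∂h/∂y = (246.12 − 245.15) / (60 − 0) = +0.01617
|∇h| = √(0.01867² + 0.01617²) = 0.0247
Seepage velocity v = K·i/n = 2.7 × 0.0247 / 0.33 = 0.2021 m/day.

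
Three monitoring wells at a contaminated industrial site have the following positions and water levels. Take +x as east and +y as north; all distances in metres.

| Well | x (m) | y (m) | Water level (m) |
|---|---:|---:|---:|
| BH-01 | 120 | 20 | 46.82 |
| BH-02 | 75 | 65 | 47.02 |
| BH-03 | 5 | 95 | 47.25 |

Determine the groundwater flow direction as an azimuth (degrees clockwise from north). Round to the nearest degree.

Differences from BH-01: to BH-02 (Δx, Δy, Δh) = (-45, 45, +0.20); to BH-03 = (-115, 75, +0.43).
Determinant of the coordinate differences = (-45)·75 − (-115)·45 = 1800.
∂h/∂x = [(+0.20)·75 − (+0.43)·45] / 1800 = -0.002417
∂h/∂y = [(-45)·(+0.43) − (-115)·(+0.20)] / 1800 = +0.002028
Flow direction (−∇h) has components (+0.002417 E, -0.002028 N).
Azimuth = atan2(E, N) = atan2(+0.002417, -0.002028) = 130.0° ≈ 130°.

130°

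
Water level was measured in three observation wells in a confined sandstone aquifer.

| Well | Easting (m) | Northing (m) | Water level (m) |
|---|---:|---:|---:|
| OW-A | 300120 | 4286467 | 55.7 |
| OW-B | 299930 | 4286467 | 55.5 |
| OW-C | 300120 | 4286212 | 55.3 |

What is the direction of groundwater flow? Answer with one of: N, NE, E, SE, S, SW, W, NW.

SW

∂h/∂x = (55.5 − 55.7) / (299930 − 300120) = +0.001053
∂h/∂y = (55.3 − 55.7) / (4286212 − 4286467) = +0.001569
Flow = −∇h = (-0.001053 east, -0.001569 north), which points southwest.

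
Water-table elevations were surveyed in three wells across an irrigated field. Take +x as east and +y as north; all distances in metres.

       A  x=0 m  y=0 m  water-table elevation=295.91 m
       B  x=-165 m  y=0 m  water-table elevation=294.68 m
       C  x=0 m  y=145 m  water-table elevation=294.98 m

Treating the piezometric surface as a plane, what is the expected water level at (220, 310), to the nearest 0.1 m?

295.6 m

∂h/∂x = (294.68 − 295.91) / (-165 − 0) = +0.007455
∂h/∂y = (294.98 − 295.91) / (145 − 0) = -0.006414
h(220, 310) = 295.91 + (+0.007455)·(220) + (-0.006414)·(310) = 295.91 +1.640 -1.988 = 295.562 m.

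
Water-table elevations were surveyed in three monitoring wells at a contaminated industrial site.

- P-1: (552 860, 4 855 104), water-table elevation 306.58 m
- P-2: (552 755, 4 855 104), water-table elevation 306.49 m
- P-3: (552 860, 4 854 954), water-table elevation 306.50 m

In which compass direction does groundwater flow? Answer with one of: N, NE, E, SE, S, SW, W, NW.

SW

∂h/∂x = (306.49 − 306.58) / (552755 − 552860) = +0.0008571
∂h/∂y = (306.50 − 306.58) / (4854954 − 4855104) = +0.0005333
Flow = −∇h = (-0.0008571 east, -0.0005333 north), which points southwest.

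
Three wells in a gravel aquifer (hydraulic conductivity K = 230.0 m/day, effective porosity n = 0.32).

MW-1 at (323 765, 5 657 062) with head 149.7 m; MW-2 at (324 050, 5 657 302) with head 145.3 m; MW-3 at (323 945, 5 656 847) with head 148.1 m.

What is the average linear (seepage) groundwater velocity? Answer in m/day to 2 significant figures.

9.4 m/day

Taking MW-1 as reference: MW-2−MW-1 = (285, 240, -4.4); MW-3−MW-1 = (180, -215, -1.6).
Determinant of the coordinate differences = 285·(-215) − 180·240 = -104475.
∂h/∂x = [(-4.4)·(-215) − (-1.6)·240] / -104475 = -0.01273
∂h/∂y = [285·(-1.6) − 180·(-4.4)] / -104475 = -0.003216
|∇h| = √(-0.01273² + -0.003216²) = 0.01313
Seepage velocity v = K·i/n = 230.0 × 0.01313 / 0.32 = 9.437 m/day.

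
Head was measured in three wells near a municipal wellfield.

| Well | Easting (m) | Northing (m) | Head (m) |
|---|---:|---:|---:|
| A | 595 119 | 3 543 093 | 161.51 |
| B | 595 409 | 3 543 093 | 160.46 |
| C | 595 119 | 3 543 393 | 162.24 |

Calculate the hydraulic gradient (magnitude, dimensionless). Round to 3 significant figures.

0.00436

∂h/∂x = (160.46 − 161.51) / (595409 − 595119) = -0.003621
∂h/∂y = (162.24 − 161.51) / (3543393 − 3543093) = +0.002433
|∇h| = √(-0.003621² + 0.002433²) = 0.004362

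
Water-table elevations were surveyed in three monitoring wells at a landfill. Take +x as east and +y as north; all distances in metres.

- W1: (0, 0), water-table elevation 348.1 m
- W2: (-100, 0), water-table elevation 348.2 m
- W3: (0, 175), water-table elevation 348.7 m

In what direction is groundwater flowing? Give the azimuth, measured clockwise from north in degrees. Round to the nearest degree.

∂h/∂x = (348.2 − 348.1) / (-100 − 0) = -0.0010000
∂h/∂y = (348.7 − 348.1) / (175 − 0) = +0.003429
Flow direction (−∇h) has components (+0.0010000 E, -0.003429 N).
Azimuth = atan2(E, N) = atan2(+0.0010000, -0.003429) = 163.7° ≈ 164°.

164°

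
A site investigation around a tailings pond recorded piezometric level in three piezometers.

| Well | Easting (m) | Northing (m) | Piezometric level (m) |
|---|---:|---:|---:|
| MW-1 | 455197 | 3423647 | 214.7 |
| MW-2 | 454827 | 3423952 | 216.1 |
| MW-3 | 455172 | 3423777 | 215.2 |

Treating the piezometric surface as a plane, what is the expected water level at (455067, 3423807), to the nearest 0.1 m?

215.4 m

Differences from MW-1: to MW-2 (Δx, Δy, Δh) = (-370, 305, +1.4); to MW-3 = (-25, 130, +0.5).
Solve a·Δx + b·Δy = Δh: det = (-370)·130 − (-25)·305 = -40475.
∂h/∂x = [(+1.4)·130 − (+0.5)·305] / -40475 = -0.0007288
∂h/∂y = [(-370)·(+0.5) − (-25)·(+1.4)] / -40475 = +0.003706
h(455067, 3423807) = 214.7 + (-0.0007288)·(-130) + (+0.003706)·(160) = 214.7 +0.095 +0.593 = 215.388 m.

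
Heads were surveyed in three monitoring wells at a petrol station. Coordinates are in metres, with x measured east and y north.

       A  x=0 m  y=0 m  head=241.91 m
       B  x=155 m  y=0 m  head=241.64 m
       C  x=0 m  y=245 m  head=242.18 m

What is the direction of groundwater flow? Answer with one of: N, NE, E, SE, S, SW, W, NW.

SE

∂h/∂x = (241.64 − 241.91) / (155 − 0) = -0.001742
∂h/∂y = (242.18 − 241.91) / (245 − 0) = +0.001102
Flow = −∇h = (+0.001742 east, -0.001102 north), which points southeast.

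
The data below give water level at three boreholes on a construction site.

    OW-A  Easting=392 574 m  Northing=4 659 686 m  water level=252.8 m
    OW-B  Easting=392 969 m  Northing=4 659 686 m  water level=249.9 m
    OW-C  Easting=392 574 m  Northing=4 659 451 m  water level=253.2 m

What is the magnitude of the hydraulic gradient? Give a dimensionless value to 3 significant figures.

∂h/∂x = (249.9 − 252.8) / (392969 − 392574) = -0.007342
∂h/∂y = (253.2 − 252.8) / (4659451 − 4659686) = -0.001702
|∇h| = √(-0.007342² + -0.001702²) = 0.007537

0.00754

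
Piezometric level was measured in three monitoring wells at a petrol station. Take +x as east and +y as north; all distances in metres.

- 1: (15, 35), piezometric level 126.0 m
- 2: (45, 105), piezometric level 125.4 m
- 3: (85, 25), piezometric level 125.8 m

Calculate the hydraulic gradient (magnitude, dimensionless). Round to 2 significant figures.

0.0079

Taking 1 as reference: 2−1 = (30, 70, -0.6); 3−1 = (70, -10, -0.2).
Solve a·Δx + b·Δy = Δh: det = 30·(-10) − 70·70 = -5200.
∂h/∂x = [(-0.6)·(-10) − (-0.2)·70] / -5200 = -0.003846
∂h/∂y = [30·(-0.2) − 70·(-0.6)] / -5200 = -0.006923
|∇h| = √(-0.003846² + -0.006923²) = 0.00792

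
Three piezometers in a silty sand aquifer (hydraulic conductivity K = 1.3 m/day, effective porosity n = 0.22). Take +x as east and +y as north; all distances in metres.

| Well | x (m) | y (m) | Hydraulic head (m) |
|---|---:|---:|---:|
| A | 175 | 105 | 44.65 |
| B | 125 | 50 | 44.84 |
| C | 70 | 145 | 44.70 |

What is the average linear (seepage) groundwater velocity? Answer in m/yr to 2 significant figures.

Three-point gradient (reference A): Δ to B = (-50, -55, +0.19), Δ to C = (-105, 40, +0.05).
∂h/∂x = -0.001331, ∂h/∂y = -0.002244 (det = -7775).
|∇h| = √(-0.001331² + -0.002244²) = 0.002609
Seepage velocity v = K·i/n = 1.3 × 0.002609 / 0.22 = 0.01542 m/day = 5.632 m/yr.

5.6 m/yr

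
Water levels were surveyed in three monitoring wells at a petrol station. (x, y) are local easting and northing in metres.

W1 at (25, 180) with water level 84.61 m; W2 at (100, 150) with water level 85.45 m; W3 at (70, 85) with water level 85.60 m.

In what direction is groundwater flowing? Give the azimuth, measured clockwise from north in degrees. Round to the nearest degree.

With h = a·x + b·y + c and W1 as origin, the differences give:
  75·a + (-30)·b = +0.84
  45·a + (-95)·b = +0.99
Eliminate b (×(-95) and ×(-30), subtract): -5775·a = -50.100 → a = ∂h/∂x = +0.008675
Back-substitute: b = ∂h/∂y = -0.006312.
Flow direction (−∇h) has components (-0.008675 E, +0.006312 N).
Azimuth = atan2(E, N) = atan2(-0.008675, +0.006312) = 306.0° ≈ 306°.

306°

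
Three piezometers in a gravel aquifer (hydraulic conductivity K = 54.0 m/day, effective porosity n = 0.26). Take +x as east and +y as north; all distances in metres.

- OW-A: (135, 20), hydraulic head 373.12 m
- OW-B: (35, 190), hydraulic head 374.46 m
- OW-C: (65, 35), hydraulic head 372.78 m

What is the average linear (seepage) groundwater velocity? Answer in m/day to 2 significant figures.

Taking OW-A as reference: OW-B−OW-A = (-100, 170, +1.34); OW-C−OW-A = (-70, 15, -0.34).
Solve a·Δx + b·Δy = Δh: det = (-100)·15 − (-70)·170 = 10400.
∂h/∂x = [(+1.34)·15 − (-0.34)·170] / 10400 = +0.007490
∂h/∂y = [(-100)·(-0.34) − (-70)·(+1.34)] / 10400 = +0.01229
|∇h| = √(0.007490² + 0.01229²) = 0.01439
Seepage velocity v = K·i/n = 54.0 × 0.01439 / 0.26 = 2.989 m/day.

3.0 m/day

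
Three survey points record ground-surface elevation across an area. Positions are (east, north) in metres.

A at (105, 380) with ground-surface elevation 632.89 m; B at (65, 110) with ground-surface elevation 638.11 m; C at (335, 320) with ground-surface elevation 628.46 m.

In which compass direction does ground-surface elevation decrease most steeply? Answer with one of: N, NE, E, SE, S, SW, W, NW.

Differences from A: to B (Δx, Δy, Δh) = (-40, -270, +5.22); to C = (230, -60, -4.43).
Determinant of the coordinate differences = (-40)·(-60) − 230·(-270) = 64500.
∂z/∂x = [(+5.22)·(-60) − (-4.43)·(-270)] / 64500 = -0.02340
∂z/∂y = [(-40)·(-4.43) − 230·(+5.22)] / 64500 = -0.01587
Steepest decrease is along −∇f = (+0.02340 E, +0.01587 N) → northeast.

NE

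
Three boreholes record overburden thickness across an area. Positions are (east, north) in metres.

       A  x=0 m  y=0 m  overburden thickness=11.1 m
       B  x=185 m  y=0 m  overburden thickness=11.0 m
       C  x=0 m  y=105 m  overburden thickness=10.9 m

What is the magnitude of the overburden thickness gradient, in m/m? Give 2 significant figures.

0.0020 m/m

∂d/∂x = (11.0 − 11.1) / (185 − 0) = -0.0005405
∂d/∂y = (10.9 − 11.1) / (105 − 0) = -0.001905
|∇f| = √(-0.0005405² + -0.001905²) = 0.00198 m/m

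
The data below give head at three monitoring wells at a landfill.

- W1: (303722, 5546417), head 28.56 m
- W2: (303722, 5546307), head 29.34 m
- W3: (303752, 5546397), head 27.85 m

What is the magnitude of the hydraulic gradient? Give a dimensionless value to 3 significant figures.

Differences from W1: to W2 (Δx, Δy, Δh) = (0, -110, +0.78); to W3 = (30, -20, -0.71).
Solve a·Δx + b·Δy = Δh: det = 0·(-20) − 30·(-110) = 3300.
∂h/∂x = [(+0.78)·(-20) − (-0.71)·(-110)] / 3300 = -0.02839
∂h/∂y = [0·(-0.71) − 30·(+0.78)] / 3300 = -0.007091
|∇h| = √(-0.02839² + -0.007091²) = 0.02926

0.0293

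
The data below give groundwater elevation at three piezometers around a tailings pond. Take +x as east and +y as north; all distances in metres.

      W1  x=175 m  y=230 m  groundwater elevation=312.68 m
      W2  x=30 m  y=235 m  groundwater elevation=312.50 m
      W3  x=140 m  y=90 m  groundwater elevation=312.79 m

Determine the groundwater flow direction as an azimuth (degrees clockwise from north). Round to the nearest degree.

With h = a·x + b·y + c and W1 as origin, the differences give:
  (-145)·a + 5·b = -0.18
  (-35)·a + (-140)·b = +0.11
Eliminate b (×(-140) and ×5, subtract): 20475·a = 24.650 → a = ∂h/∂x = +0.001204
Back-substitute: b = ∂h/∂y = -0.001087.
Flow direction (−∇h) has components (-0.001204 E, +0.001087 N).
Azimuth = atan2(E, N) = atan2(-0.001204, +0.001087) = 312.1° ≈ 312°.

312°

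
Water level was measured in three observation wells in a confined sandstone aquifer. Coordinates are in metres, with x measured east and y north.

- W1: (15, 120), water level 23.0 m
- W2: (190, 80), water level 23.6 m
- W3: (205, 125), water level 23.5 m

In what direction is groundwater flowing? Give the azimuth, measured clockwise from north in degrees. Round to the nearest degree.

319°

Differences from W1: to W2 (Δx, Δy, Δh) = (175, -40, +0.6); to W3 = (190, 5, +0.5).
Determinant of the coordinate differences = 175·5 − 190·(-40) = 8475.
∂h/∂x = [(+0.6)·5 − (+0.5)·(-40)] / 8475 = +0.002714
∂h/∂y = [175·(+0.5) − 190·(+0.6)] / 8475 = -0.003127
Flow direction (−∇h) has components (-0.002714 E, +0.003127 N).
Azimuth = atan2(E, N) = atan2(-0.002714, +0.003127) = 319.0° ≈ 319°.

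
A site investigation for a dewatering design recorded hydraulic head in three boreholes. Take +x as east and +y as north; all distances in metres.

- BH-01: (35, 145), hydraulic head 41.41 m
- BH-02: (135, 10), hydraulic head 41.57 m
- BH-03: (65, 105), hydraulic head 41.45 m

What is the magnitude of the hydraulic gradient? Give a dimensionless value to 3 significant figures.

0.0256

With h = a·x + b·y + c and BH-01 as origin, the differences give:
  100·a + (-135)·b = +0.16
  30·a + (-40)·b = +0.04
Eliminate b (×(-40) and ×(-135), subtract): 50·a = -1.000 → a = ∂h/∂x = -0.02000
Back-substitute: b = ∂h/∂y = -0.01600.
|∇h| = √(-0.02000² + -0.01600²) = 0.02561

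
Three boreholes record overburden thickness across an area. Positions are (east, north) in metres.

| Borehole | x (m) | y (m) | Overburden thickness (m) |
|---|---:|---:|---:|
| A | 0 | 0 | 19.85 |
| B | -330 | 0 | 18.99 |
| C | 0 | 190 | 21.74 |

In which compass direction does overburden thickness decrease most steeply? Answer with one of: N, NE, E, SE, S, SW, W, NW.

∂d/∂x = (18.99 − 19.85) / (-330 − 0) = +0.002606
∂d/∂y = (21.74 − 19.85) / (190 − 0) = +0.009947
Steepest decrease is along −∇f = (-0.002606 E, -0.009947 N) → south.

S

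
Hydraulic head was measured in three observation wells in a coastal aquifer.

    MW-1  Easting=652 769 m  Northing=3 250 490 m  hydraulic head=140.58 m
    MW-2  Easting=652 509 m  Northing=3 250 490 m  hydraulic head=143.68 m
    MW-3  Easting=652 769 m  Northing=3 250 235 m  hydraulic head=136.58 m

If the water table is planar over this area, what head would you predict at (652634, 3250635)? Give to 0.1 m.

∂h/∂x = (143.68 − 140.58) / (652509 − 652769) = -0.01192
∂h/∂y = (136.58 − 140.58) / (3250235 − 3250490) = +0.01569
h(652634, 3250635) = 140.58 + (-0.01192)·(-135) + (+0.01569)·(145) = 140.58 +1.610 +2.275 = 144.464 m.

144.5 m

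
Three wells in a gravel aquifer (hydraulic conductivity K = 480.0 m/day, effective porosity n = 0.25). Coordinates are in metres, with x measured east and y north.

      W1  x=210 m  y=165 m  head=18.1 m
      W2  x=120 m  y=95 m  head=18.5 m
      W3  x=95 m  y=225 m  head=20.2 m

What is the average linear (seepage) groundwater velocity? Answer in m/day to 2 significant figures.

32 m/day

Differences from W1: to W2 (Δx, Δy, Δh) = (-90, -70, +0.4); to W3 = (-115, 60, +2.1).
Solve a·Δx + b·Δy = Δh: det = (-90)·60 − (-115)·(-70) = -13450.
∂h/∂x = [(+0.4)·60 − (+2.1)·(-70)] / -13450 = -0.01271
∂h/∂y = [(-90)·(+2.1) − (-115)·(+0.4)] / -13450 = +0.01063
|∇h| = √(-0.01271² + 0.01063²) = 0.01657
Seepage velocity v = K·i/n = 480.0 × 0.01657 / 0.25 = 31.81 m/day.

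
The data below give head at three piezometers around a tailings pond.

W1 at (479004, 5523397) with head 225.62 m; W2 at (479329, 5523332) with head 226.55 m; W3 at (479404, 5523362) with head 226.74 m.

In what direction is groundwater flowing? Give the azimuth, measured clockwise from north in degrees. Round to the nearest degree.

281°

Differences from W1: to W2 (Δx, Δy, Δh) = (325, -65, +0.93); to W3 = (400, -35, +1.12).
Solve a·Δx + b·Δy = Δh: det = 325·(-35) − 400·(-65) = 14625.
∂h/∂x = [(+0.93)·(-35) − (+1.12)·(-65)] / 14625 = +0.002752
∂h/∂y = [325·(+1.12) − 400·(+0.93)] / 14625 = -0.0005470
Flow direction (−∇h) has components (-0.002752 E, +0.0005470 N).
Azimuth = atan2(E, N) = atan2(-0.002752, +0.0005470) = 281.2° ≈ 281°.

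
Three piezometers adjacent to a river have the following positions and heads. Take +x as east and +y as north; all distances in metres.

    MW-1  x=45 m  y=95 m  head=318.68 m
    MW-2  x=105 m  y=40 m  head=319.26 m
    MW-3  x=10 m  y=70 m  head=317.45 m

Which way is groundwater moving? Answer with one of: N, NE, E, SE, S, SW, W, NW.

Three-point gradient (reference MW-1): Δ to MW-2 = (60, -55, +0.58), Δ to MW-3 = (-35, -25, -1.23).
∂h/∂x = +0.02399, ∂h/∂y = +0.01562 (det = -3425).
Flow = −∇h = (-0.02399 east, -0.01562 north), which points southwest.

SW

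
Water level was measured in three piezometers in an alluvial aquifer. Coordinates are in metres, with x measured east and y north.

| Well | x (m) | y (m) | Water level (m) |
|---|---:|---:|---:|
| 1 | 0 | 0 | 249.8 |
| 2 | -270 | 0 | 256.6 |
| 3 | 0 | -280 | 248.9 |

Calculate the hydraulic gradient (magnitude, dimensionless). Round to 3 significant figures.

∂h/∂x = (256.6 − 249.8) / (-270 − 0) = -0.02519
∂h/∂y = (248.9 − 249.8) / (-280 − 0) = +0.003214
|∇h| = √(-0.02519² + 0.003214²) = 0.02539

0.0254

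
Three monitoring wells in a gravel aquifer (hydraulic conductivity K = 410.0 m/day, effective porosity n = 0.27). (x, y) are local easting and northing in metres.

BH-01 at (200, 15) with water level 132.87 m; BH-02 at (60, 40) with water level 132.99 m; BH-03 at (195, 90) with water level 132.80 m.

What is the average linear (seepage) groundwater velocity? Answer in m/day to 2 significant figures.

2.2 m/day

Differences from BH-01: to BH-02 (Δx, Δy, Δh) = (-140, 25, +0.12); to BH-03 = (-5, 75, -0.07).
Determinant of the coordinate differences = (-140)·75 − (-5)·25 = -10375.
∂h/∂x = [(+0.12)·75 − (-0.07)·25] / -10375 = -0.001036
∂h/∂y = [(-140)·(-0.07) − (-5)·(+0.12)] / -10375 = -0.001002
|∇h| = √(-0.001036² + -0.001002²) = 0.001441
Seepage velocity v = K·i/n = 410.0 × 0.001441 / 0.27 = 2.188 m/day.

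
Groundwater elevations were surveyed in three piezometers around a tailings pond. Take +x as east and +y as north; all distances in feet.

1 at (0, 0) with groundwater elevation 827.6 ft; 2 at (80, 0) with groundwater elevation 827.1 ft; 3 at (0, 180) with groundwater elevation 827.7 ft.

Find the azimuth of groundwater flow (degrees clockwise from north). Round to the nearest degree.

095°

∂h/∂x = (827.1 − 827.6) / (80 − 0) = -0.006250
∂h/∂y = (827.7 − 827.6) / (180 − 0) = +0.0005556
Flow direction (−∇h) has components (+0.006250 E, -0.0005556 N).
Azimuth = atan2(E, N) = atan2(+0.006250, -0.0005556) = 95.1° ≈ 095°.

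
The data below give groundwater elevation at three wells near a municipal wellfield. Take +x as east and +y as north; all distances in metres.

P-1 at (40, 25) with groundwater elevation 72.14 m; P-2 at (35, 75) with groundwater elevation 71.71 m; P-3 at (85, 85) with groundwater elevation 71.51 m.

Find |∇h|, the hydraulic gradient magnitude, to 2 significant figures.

0.0091

Differences from P-1: to P-2 (Δx, Δy, Δh) = (-5, 50, -0.43); to P-3 = (45, 60, -0.63).
Determinant of the coordinate differences = (-5)·60 − 45·50 = -2550.
∂h/∂x = [(-0.43)·60 − (-0.63)·50] / -2550 = -0.002235
∂h/∂y = [(-5)·(-0.63) − 45·(-0.43)] / -2550 = -0.008824
|∇h| = √(-0.002235² + -0.008824²) = 0.009103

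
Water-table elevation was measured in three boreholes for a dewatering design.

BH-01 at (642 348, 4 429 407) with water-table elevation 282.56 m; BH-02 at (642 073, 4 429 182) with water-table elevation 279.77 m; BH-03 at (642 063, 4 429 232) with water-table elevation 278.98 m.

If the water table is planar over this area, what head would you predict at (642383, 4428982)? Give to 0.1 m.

Differences from BH-01: to BH-02 (Δx, Δy, Δh) = (-275, -225, -2.79); to BH-03 = (-285, -175, -3.58).
Solve a·Δx + b·Δy = Δh: det = (-275)·(-175) − (-285)·(-225) = -16000.
∂h/∂x = [(-2.79)·(-175) − (-3.58)·(-225)] / -16000 = +0.01983
∂h/∂y = [(-275)·(-3.58) − (-285)·(-2.79)] / -16000 = -0.01183
h(642383, 4428982) = 282.56 + (+0.01983)·(35) + (-0.01183)·(-425) = 282.56 +0.694 +5.030 = 288.284 m.

288.3 m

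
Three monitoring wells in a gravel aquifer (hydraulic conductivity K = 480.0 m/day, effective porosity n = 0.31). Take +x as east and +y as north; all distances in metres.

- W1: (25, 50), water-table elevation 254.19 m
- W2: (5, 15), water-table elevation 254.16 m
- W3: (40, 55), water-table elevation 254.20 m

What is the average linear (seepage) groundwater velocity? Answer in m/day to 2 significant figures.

With h = a·x + b·y + c and W1 as origin, the differences give:
  (-20)·a + (-35)·b = -0.03
  15·a + 5·b = +0.01
Eliminate b (×5 and ×(-35), subtract): 425·a = 0.200 → a = ∂h/∂x = +0.0004706
Back-substitute: b = ∂h/∂y = +0.0005882.
|∇h| = √(0.0004706² + 0.0005882²) = 0.0007533
Seepage velocity v = K·i/n = 480.0 × 0.0007533 / 0.31 = 1.166 m/day.

1.2 m/day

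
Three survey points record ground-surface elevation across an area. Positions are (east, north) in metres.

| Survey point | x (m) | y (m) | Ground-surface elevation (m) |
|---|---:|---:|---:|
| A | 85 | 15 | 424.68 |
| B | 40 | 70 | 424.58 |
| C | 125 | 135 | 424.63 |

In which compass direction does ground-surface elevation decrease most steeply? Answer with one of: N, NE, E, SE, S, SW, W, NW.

NW

With z = a·x + b·y + c and A as origin, the differences give:
  (-45)·a + 55·b = -0.10
  40·a + 120·b = -0.05
Eliminate b (×120 and ×55, subtract): -7600·a = -9.250 → a = ∂z/∂x = +0.001217
Back-substitute: b = ∂z/∂y = -0.0008224.
Steepest decrease is along −∇f = (-0.001217 E, +0.0008224 N) → northwest.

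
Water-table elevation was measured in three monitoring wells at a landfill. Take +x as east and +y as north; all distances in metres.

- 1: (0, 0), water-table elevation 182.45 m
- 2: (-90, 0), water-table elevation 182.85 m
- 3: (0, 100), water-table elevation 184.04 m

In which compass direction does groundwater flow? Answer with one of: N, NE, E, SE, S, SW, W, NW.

∂h/∂x = (182.85 − 182.45) / (-90 − 0) = -0.004444
∂h/∂y = (184.04 − 182.45) / (100 − 0) = +0.01590
Flow = −∇h = (+0.004444 east, -0.01590 north), which points south.

S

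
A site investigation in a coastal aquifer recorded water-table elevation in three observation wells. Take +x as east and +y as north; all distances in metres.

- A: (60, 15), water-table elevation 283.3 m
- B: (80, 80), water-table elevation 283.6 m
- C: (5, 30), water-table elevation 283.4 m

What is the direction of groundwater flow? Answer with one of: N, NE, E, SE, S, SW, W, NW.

Differences from A: to B (Δx, Δy, Δh) = (20, 65, +0.3); to C = (-55, 15, +0.1).
Solve a·Δx + b·Δy = Δh: det = 20·15 − (-55)·65 = 3875.
∂h/∂x = [(+0.3)·15 − (+0.1)·65] / 3875 = -0.0005161
∂h/∂y = [20·(+0.1) − (-55)·(+0.3)] / 3875 = +0.004774
Flow = −∇h = (+0.0005161 east, -0.004774 north), which points south.

S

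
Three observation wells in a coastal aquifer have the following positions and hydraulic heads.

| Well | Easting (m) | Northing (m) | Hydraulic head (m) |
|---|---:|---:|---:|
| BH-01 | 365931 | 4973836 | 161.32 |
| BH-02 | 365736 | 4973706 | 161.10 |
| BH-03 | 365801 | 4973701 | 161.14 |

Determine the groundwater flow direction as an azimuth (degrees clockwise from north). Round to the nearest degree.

Taking BH-01 as reference: BH-02−BH-01 = (-195, -130, -0.22); BH-03−BH-01 = (-130, -135, -0.18).
Solve a·Δx + b·Δy = Δh: det = (-195)·(-135) − (-130)·(-130) = 9425.
∂h/∂x = [(-0.22)·(-135) − (-0.18)·(-130)] / 9425 = +0.0006684
∂h/∂y = [(-195)·(-0.18) − (-130)·(-0.22)] / 9425 = +0.0006897
Flow direction (−∇h) has components (-0.0006684 E, -0.0006897 N).
Azimuth = atan2(E, N) = atan2(-0.0006684, -0.0006897) = 224.1° ≈ 224°.

224°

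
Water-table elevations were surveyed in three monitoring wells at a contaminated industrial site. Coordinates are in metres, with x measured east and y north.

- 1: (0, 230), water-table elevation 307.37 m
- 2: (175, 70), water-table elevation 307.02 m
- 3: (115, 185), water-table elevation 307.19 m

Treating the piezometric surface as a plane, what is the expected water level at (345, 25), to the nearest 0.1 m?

Taking 1 as reference: 2−1 = (175, -160, -0.35); 3−1 = (115, -45, -0.18).
Solve a·Δx + b·Δy = Δh: det = 175·(-45) − 115·(-160) = 10525.
∂h/∂x = [(-0.35)·(-45) − (-0.18)·(-160)] / 10525 = -0.001240
∂h/∂y = [175·(-0.18) − 115·(-0.35)] / 10525 = +0.0008314
h(345, 25) = 307.37 + (-0.001240)·(345) + (+0.0008314)·(-205) = 307.37 -0.428 -0.170 = 306.772 m.

306.8 m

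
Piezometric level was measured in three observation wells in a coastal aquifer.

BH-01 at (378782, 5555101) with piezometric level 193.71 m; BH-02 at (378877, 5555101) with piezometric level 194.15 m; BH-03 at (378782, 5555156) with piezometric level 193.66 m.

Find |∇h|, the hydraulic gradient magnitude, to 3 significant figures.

∂h/∂x = (194.15 − 193.71) / (378877 − 378782) = +0.004632
∂h/∂y = (193.66 − 193.71) / (5555156 − 5555101) = -0.0009091
|∇h| = √(0.004632² + -0.0009091²) = 0.00472

0.00472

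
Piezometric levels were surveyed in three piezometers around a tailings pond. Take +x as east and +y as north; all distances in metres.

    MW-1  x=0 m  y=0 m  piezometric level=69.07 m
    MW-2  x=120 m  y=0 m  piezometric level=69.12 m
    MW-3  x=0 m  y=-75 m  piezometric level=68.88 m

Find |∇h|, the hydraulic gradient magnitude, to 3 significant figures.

0.00257

∂h/∂x = (69.12 − 69.07) / (120 − 0) = +0.0004167
∂h/∂y = (68.88 − 69.07) / (-75 − 0) = +0.002533
|∇h| = √(0.0004167² + 0.002533²) = 0.002567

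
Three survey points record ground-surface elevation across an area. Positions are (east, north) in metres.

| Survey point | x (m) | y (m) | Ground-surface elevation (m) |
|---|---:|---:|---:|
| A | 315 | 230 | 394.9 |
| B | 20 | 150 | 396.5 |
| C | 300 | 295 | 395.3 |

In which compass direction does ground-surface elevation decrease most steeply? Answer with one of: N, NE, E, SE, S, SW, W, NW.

SE

With z = a·x + b·y + c and A as origin, the differences give:
  (-295)·a + (-80)·b = +1.6
  (-15)·a + 65·b = +0.4
Eliminate b (×65 and ×(-80), subtract): -20375·a = 136.00 → a = ∂z/∂x = -0.006675
Back-substitute: b = ∂z/∂y = +0.004613.
Steepest decrease is along −∇f = (+0.006675 E, -0.004613 N) → southeast.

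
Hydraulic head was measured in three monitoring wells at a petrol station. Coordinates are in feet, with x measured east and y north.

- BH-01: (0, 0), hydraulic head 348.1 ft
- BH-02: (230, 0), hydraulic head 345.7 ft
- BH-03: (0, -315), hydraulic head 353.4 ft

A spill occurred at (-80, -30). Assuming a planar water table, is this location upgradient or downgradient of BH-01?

upgradient

∂h/∂x = (345.7 − 348.1) / (230 − 0) = -0.01043
∂h/∂y = (353.4 − 348.1) / (-315 − 0) = -0.01683
Head at (-80, -30) = 348.1 + (-0.01043)·(-80) + (-0.01683)·(-30) = 349.44 ft.
That is higher than the 348.1 ft at BH-01, so the point is upgradient.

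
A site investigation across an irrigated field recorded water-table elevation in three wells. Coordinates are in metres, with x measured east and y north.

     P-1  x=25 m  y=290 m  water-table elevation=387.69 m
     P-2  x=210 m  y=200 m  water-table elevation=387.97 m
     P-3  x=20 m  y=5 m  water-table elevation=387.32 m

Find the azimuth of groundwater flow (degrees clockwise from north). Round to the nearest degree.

239°

With h = a·x + b·y + c and P-1 as origin, the differences give:
  185·a + (-90)·b = +0.28
  (-5)·a + (-285)·b = -0.37
Eliminate b (×(-285) and ×(-90), subtract): -53175·a = -113.100 → a = ∂h/∂x = +0.002127
Back-substitute: b = ∂h/∂y = +0.001261.
Flow direction (−∇h) has components (-0.002127 E, -0.001261 N).
Azimuth = atan2(E, N) = atan2(-0.002127, -0.001261) = 239.3° ≈ 239°.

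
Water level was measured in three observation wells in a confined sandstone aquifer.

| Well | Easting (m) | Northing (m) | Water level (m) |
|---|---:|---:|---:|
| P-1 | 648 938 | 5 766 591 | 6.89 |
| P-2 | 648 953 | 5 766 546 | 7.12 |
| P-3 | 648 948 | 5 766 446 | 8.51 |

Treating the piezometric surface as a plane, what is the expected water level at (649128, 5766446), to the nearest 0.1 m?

4.4 m

Differences from P-1: to P-2 (Δx, Δy, Δh) = (15, -45, +0.23); to P-3 = (10, -145, +1.62).
Solve a·Δx + b·Δy = Δh: det = 15·(-145) − 10·(-45) = -1725.
∂h/∂x = [(+0.23)·(-145) − (+1.62)·(-45)] / -1725 = -0.02293
∂h/∂y = [15·(+1.62) − 10·(+0.23)] / -1725 = -0.01275
h(649128, 5766446) = 6.89 + (-0.02293)·(190) + (-0.01275)·(-145) = 6.89 -4.356 +1.849 = 4.383 m.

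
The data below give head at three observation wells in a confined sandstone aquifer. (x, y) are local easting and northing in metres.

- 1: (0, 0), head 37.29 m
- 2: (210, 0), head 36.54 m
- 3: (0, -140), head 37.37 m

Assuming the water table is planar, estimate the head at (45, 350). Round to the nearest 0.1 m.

∂h/∂x = (36.54 − 37.29) / (210 − 0) = -0.003571
∂h/∂y = (37.37 − 37.29) / (-140 − 0) = -0.0005714
h(45, 350) = 37.29 + (-0.003571)·(45) + (-0.0005714)·(350) = 37.29 -0.161 -0.200 = 36.929 m.

36.9 m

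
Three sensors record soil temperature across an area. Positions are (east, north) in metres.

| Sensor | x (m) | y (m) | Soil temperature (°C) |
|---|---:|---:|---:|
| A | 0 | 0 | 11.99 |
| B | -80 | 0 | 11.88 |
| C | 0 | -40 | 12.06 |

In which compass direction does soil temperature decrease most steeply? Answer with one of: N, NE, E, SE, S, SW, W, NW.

NW

∂T/∂x = (11.88 − 11.99) / (-80 − 0) = +0.001375
∂T/∂y = (12.06 − 11.99) / (-40 − 0) = -0.001750
Steepest decrease is along −∇f = (-0.001375 E, +0.001750 N) → northwest.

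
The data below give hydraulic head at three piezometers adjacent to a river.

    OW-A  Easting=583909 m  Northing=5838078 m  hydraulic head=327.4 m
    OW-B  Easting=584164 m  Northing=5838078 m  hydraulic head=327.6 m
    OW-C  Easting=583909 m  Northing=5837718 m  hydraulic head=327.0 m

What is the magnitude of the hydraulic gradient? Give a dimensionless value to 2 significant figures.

0.0014

∂h/∂x = (327.6 − 327.4) / (584164 − 583909) = +0.0007843
∂h/∂y = (327.0 − 327.4) / (5837718 − 5838078) = +0.001111
|∇h| = √(0.0007843² + 0.001111²) = 0.00136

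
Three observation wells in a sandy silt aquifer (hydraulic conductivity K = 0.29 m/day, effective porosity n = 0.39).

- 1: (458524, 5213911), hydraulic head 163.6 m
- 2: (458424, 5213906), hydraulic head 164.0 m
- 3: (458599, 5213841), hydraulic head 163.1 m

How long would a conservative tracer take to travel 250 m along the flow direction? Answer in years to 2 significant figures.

Differences from 1: to 2 (Δx, Δy, Δh) = (-100, -5, +0.4); to 3 = (75, -70, -0.5).
Determinant of the coordinate differences = (-100)·(-70) − 75·(-5) = 7375.
∂h/∂x = [(+0.4)·(-70) − (-0.5)·(-5)] / 7375 = -0.004136
∂h/∂y = [(-100)·(-0.5) − 75·(+0.4)] / 7375 = +0.002712
|∇h| = √(-0.004136² + 0.002712²) = 0.004946
Seepage velocity v = K·i/n = 0.29 × 0.004946 / 0.39 = 0.003678 m/day.
t = 250 / 0.003678 = 6.797e+04 days = 186 years.

190 years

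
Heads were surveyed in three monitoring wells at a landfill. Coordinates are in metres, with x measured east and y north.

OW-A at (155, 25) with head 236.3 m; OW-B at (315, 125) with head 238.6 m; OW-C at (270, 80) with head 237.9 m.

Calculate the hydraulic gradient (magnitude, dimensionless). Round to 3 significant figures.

0.0128

With h = a·x + b·y + c and OW-A as origin, the differences give:
  160·a + 100·b = +2.3
  115·a + 55·b = +1.6
Eliminate b (×55 and ×100, subtract): -2700·a = -33.50 → a = ∂h/∂x = +0.01241
Back-substitute: b = ∂h/∂y = +0.003148.
|∇h| = √(0.01241² + 0.003148²) = 0.0128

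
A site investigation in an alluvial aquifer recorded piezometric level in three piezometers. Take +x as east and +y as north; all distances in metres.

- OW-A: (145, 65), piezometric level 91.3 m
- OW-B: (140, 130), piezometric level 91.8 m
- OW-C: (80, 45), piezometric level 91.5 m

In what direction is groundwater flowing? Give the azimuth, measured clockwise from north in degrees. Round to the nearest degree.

144°

Taking OW-A as reference: OW-B−OW-A = (-5, 65, +0.5); OW-C−OW-A = (-65, -20, +0.2).
Determinant of the coordinate differences = (-5)·(-20) − (-65)·65 = 4325.
∂h/∂x = [(+0.5)·(-20) − (+0.2)·65] / 4325 = -0.005318
∂h/∂y = [(-5)·(+0.2) − (-65)·(+0.5)] / 4325 = +0.007283
Flow direction (−∇h) has components (+0.005318 E, -0.007283 N).
Azimuth = atan2(E, N) = atan2(+0.005318, -0.007283) = 143.9° ≈ 144°.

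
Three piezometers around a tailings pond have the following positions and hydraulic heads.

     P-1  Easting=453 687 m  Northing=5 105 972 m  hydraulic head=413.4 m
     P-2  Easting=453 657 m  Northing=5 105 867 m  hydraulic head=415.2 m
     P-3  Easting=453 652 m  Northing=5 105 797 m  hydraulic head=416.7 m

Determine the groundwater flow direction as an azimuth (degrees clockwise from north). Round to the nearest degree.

Differences from P-1: to P-2 (Δx, Δy, Δh) = (-30, -105, +1.8); to P-3 = (-35, -175, +3.3).
Solve a·Δx + b·Δy = Δh: det = (-30)·(-175) − (-35)·(-105) = 1575.
∂h/∂x = [(+1.8)·(-175) − (+3.3)·(-105)] / 1575 = +0.02000
∂h/∂y = [(-30)·(+3.3) − (-35)·(+1.8)] / 1575 = -0.02286
Flow direction (−∇h) has components (-0.02000 E, +0.02286 N).
Azimuth = atan2(E, N) = atan2(-0.02000, +0.02286) = 318.8° ≈ 319°.

319°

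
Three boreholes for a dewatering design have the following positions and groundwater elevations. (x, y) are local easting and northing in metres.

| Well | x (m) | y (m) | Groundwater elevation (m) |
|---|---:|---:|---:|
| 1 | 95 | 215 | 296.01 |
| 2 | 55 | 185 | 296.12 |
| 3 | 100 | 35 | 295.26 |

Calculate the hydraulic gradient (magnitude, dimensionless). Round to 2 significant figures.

Taking 1 as reference: 2−1 = (-40, -30, +0.11); 3−1 = (5, -180, -0.75).
Determinant of the coordinate differences = (-40)·(-180) − 5·(-30) = 7350.
∂h/∂x = [(+0.11)·(-180) − (-0.75)·(-30)] / 7350 = -0.005755
∂h/∂y = [(-40)·(-0.75) − 5·(+0.11)] / 7350 = +0.004007
|∇h| = √(-0.005755² + 0.004007²) = 0.007013

0.0070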